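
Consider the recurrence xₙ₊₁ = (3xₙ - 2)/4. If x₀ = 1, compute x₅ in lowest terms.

-1319/1024

x₁ = (3·1 - 2)/4 = 1/4.
x₂ = (3·(1/4) - 2)/4 = -5/16.
x₃ = (3·(-5/16) - 2)/4 = -47/64.
x₄ = (3·(-47/64) - 2)/4 = -269/256.
x₅ = (3·(-269/256) - 2)/4 = -1319/1024.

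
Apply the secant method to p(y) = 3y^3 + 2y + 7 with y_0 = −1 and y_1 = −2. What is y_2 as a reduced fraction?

−25/23

p(−1) = 2, p(−2) = −21. y_2 = (−2) − (−21)·((−2) − (−1))/((−21) − 2) = −25/23.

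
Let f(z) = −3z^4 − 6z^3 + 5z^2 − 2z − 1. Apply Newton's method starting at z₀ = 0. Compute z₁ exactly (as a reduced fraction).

f'(z) = −12z^3 − 18z^2 + 10z − 2.
f(0) = −1, f'(0) = −2, so z₁ = 0 − (−1)/(−2) = −1/2.

−1/2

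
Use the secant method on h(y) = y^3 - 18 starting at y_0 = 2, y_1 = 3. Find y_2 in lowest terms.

48/19

h(2) = -10, h(3) = 9. y_2 = 3 - 9·(3 - 2)/(9 - (-10)) = 48/19.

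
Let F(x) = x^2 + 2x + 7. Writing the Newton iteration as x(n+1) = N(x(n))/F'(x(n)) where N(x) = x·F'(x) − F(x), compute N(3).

2

F'(x) = 2x + 2.
N(x) = x·F'(x) − F(x) = x·(2x + 2) − (x^2 + 2x + 7) = x^2 − 7.
N(3) = 2.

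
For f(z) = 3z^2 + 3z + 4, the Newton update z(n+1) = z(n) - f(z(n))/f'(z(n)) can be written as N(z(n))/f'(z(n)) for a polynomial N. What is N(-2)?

f'(z) = 6z + 3.
N(z) = z·f'(z) - f(z) = z·(6z + 3) - (3z^2 + 3z + 4) = 3z^2 - 4.
N(-2) = 8.

8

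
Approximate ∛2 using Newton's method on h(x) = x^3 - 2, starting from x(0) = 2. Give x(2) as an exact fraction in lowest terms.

35/27

h'(x) = 3x^2.
h(2) = 6, h'(2) = 12, so x(1) = 2 - 6/12 = 3/2.
h(3/2) = 11/8, h'(3/2) = 27/4, so x(2) = (3/2) - (11/8)/(27/4) = 35/27.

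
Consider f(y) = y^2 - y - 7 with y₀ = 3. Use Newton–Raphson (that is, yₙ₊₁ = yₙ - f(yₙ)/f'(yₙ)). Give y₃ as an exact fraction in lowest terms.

f'(y) = 2y - 1.
f(3) = -1, f'(3) = 5, so y₁ = 3 - (-1)/5 = 16/5.
f(16/5) = 1/25, f'(16/5) = 27/5, so y₂ = (16/5) - (1/25)/(27/5) = 431/135.
f(431/135) = 1/18225, f'(431/135) = 727/135, so y₃ = (431/135) - (1/18225)/(727/135) = 313336/98145.

313336/98145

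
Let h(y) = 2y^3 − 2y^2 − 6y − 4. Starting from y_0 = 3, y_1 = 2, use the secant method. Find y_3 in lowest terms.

h(3) = 14, h(2) = −8. y_2 = 2 − (−8)·(2 − 3)/((−8) − 14) = 26/11.
h(2) = −8, h(26/11) = −3920/1331. y_3 = (26/11) − (−3920/1331)·((26/11) − 2)/((−3920/1331) − (−8)) = 2166/841.

2166/841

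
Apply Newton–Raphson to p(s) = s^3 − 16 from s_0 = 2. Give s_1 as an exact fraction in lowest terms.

p'(s) = 3s^2.
p(2) = −8, p'(2) = 12, so s_1 = 2 − (−8)/12 = 8/3.

8/3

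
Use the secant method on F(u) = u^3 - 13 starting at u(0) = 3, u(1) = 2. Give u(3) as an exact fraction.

F(3) = 14, F(2) = -5. u(2) = 2 - (-5)·(2 - 3)/((-5) - 14) = 43/19.
F(2) = -5, F(43/19) = -9660/6859. u(3) = (43/19) - (-9660/6859)·((43/19) - 2)/((-9660/6859) - (-5)) = 11659/4927.

11659/4927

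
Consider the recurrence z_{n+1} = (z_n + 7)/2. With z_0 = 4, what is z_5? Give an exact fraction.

221/32

z_1 = (4 + 7)/2 = 11/2.
z_2 = ((11/2) + 7)/2 = 25/4.
z_3 = ((25/4) + 7)/2 = 53/8.
z_4 = ((53/8) + 7)/2 = 109/16.
z_5 = ((109/16) + 7)/2 = 221/32.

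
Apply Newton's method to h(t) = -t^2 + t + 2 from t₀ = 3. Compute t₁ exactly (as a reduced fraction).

11/5

h'(t) = -2t + 1.
h(3) = -4, h'(3) = -5, so t₁ = 3 - (-4)/(-5) = 11/5.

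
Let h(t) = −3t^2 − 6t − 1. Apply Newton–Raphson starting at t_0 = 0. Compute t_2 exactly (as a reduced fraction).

h'(t) = −6t − 6.
h(0) = −1, h'(0) = −6, so t_1 = 0 − (−1)/(−6) = −1/6.
h(−1/6) = −1/12, h'(−1/6) = −5, so t_2 = (−1/6) − (−1/12)/(−5) = −11/60.

−11/60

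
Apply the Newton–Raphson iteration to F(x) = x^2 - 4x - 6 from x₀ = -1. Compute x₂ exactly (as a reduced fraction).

F'(x) = 2x - 4.
F(-1) = -1, F'(-1) = -6, so x₁ = (-1) - (-1)/(-6) = -7/6.
F(-7/6) = 1/36, F'(-7/6) = -19/3, so x₂ = (-7/6) - (1/36)/(-19/3) = -265/228.

-265/228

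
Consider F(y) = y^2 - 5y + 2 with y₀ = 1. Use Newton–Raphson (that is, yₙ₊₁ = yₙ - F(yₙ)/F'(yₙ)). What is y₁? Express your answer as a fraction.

F'(y) = 2y - 5.
F(1) = -2, F'(1) = -3, so y₁ = 1 - (-2)/(-3) = 1/3.

1/3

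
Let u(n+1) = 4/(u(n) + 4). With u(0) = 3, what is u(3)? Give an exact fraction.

u(1) = 4/(3 + 4) = 4/7.
u(2) = 4/(4/7 + 4) = 7/8.
u(3) = 4/(7/8 + 4) = 32/39.

32/39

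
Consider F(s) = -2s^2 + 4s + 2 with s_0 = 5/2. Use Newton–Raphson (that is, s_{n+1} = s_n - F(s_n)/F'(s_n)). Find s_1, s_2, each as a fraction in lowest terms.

s_1 = 29/12, s_2 = 985/408

F'(s) = -4s + 4.
F(5/2) = -1/2, F'(5/2) = -6, so s_1 = (5/2) - (-1/2)/(-6) = 29/12.
F(29/12) = -1/72, F'(29/12) = -17/3, so s_2 = (29/12) - (-1/72)/(-17/3) = 985/408.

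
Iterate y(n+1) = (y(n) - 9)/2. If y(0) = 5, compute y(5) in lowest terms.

-137/16

y(1) = (5 - 9)/2 = -2.
y(2) = ((-2) - 9)/2 = -11/2.
y(3) = ((-11/2) - 9)/2 = -29/4.
y(4) = ((-29/4) - 9)/2 = -65/8.
y(5) = ((-65/8) - 9)/2 = -137/16.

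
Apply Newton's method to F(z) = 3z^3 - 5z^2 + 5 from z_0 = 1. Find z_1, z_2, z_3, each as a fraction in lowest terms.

z_1 = 4, z_2 = 23/8, z_3 = 24641/11684

F'(z) = 9z^2 - 10z.
F(1) = 3, F'(1) = -1, so z_1 = 1 - 3/(-1) = 4.
F(4) = 117, F'(4) = 104, so z_2 = 4 - 117/104 = 23/8.
F(23/8) = 17901/512, F'(23/8) = 2921/64, so z_3 = (23/8) - (17901/512)/(2921/64) = 24641/11684.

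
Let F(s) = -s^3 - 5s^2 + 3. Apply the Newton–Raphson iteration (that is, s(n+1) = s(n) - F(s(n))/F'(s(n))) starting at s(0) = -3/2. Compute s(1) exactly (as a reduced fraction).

F'(s) = -3s^2 - 10s.
F(-3/2) = -39/8, F'(-3/2) = 33/4, so s(1) = (-3/2) - (-39/8)/(33/4) = -10/11.

-10/11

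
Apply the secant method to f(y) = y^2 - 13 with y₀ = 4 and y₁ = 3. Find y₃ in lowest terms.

f(4) = 3, f(3) = -4. y₂ = 3 - (-4)·(3 - 4)/((-4) - 3) = 25/7.
f(3) = -4, f(25/7) = -12/49. y₃ = (25/7) - (-12/49)·((25/7) - 3)/((-12/49) - (-4)) = 83/23.

83/23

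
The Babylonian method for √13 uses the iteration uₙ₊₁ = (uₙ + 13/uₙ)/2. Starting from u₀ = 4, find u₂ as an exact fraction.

1673/464

u₁ = (4 + 13/4)/2 = 29/8.
u₂ = (29/8 + 13/(29/8))/2 = 1673/464.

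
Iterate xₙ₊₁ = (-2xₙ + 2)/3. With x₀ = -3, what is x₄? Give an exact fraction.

x₁ = (-2·(-3) + 2)/3 = 8/3.
x₂ = (-2·(8/3) + 2)/3 = -10/9.
x₃ = (-2·(-10/9) + 2)/3 = 38/27.
x₄ = (-2·(38/27) + 2)/3 = -22/81.

-22/81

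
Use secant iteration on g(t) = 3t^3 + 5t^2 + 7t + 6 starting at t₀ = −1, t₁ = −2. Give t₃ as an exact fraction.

g(−1) = 1, g(−2) = −12. t₂ = (−2) − (−12)·((−2) − (−1))/((−12) − 1) = −14/13.
g(−2) = −12, g(−14/13) = 1128/2197. t₃ = (−14/13) − (1128/2197)·((−14/13) − (−2))/((1128/2197) − (−12)) = −2554/2291.

−2554/2291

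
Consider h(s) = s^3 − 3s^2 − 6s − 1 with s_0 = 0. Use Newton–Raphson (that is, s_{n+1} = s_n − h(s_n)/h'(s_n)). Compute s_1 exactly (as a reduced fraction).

−1/6

h'(s) = 3s^2 − 6s − 6.
h(0) = −1, h'(0) = −6, so s_1 = 0 − (−1)/(−6) = −1/6.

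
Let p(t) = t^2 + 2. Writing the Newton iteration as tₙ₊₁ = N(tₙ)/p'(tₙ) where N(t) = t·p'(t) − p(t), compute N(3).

7

p'(t) = 2t.
N(t) = t·p'(t) − p(t) = t·(2t) − (t^2 + 2) = t^2 − 2.
N(3) = 7.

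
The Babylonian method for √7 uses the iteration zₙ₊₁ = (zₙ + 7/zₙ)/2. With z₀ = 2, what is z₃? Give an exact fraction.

108497/41008

z₁ = (2 + 7/2)/2 = 11/4.
z₂ = (11/4 + 7/(11/4))/2 = 233/88.
z₃ = (233/88 + 7/(233/88))/2 = 108497/41008.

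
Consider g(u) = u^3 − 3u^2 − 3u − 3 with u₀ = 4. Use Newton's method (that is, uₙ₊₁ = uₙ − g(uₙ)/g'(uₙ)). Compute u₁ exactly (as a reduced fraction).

83/21

g'(u) = 3u^2 − 6u − 3.
g(4) = 1, g'(4) = 21, so u₁ = 4 − 1/21 = 83/21.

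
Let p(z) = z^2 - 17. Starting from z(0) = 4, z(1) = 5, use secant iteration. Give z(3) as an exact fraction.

169/41

p(4) = -1, p(5) = 8. z(2) = 5 - 8·(5 - 4)/(8 - (-1)) = 37/9.
p(5) = 8, p(37/9) = -8/81. z(3) = (37/9) - (-8/81)·((37/9) - 5)/((-8/81) - 8) = 169/41.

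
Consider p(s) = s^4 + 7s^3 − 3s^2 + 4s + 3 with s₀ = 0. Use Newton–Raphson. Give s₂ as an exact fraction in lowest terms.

−2469/4768

p'(s) = 4s^3 + 21s^2 − 6s + 4.
p(0) = 3, p'(0) = 4, so s₁ = 0 − 3/4 = −3/4.
p(−3/4) = −1107/256, p'(−3/4) = 149/8, so s₂ = (−3/4) − (−1107/256)/(149/8) = −2469/4768.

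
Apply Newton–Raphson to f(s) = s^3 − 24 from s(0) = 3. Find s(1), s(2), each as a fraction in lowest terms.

f'(s) = 3s^2.
f(3) = 3, f'(3) = 27, so s(1) = 3 − 3/27 = 26/9.
f(26/9) = 80/729, f'(26/9) = 676/27, so s(2) = (26/9) − (80/729)/(676/27) = 13162/4563.

s(1) = 26/9, s(2) = 13162/4563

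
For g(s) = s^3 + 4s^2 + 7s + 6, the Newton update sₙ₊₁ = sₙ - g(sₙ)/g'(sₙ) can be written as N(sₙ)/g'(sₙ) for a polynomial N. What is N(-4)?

-70

g'(s) = 3s^2 + 8s + 7.
N(s) = s·g'(s) - g(s) = s·(3s^2 + 8s + 7) - (s^3 + 4s^2 + 7s + 6) = 2s^3 + 4s^2 - 6.
N(-4) = -70.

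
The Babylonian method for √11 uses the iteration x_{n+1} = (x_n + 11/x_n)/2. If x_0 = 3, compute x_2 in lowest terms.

x_1 = (3 + 11/3)/2 = 10/3.
x_2 = (10/3 + 11/(10/3))/2 = 199/60.

199/60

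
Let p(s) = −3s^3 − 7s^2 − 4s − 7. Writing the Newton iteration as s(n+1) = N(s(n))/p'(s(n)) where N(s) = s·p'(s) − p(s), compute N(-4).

279

p'(s) = −9s^2 − 14s − 4.
N(s) = s·p'(s) − p(s) = s·(−9s^2 − 14s − 4) − (−3s^3 − 7s^2 − 4s − 7) = −6s^3 − 7s^2 + 7.
N(-4) = 279.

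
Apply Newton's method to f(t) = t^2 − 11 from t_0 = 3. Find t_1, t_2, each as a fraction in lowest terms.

f'(t) = 2t.
f(3) = −2, f'(3) = 6, so t_1 = 3 − (−2)/6 = 10/3.
f(10/3) = 1/9, f'(10/3) = 20/3, so t_2 = (10/3) − (1/9)/(20/3) = 199/60.

t_1 = 10/3, t_2 = 199/60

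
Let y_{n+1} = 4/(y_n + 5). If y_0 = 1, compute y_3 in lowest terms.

68/97

y_1 = 4/(1 + 5) = 2/3.
y_2 = 4/(2/3 + 5) = 12/17.
y_3 = 4/(12/17 + 5) = 68/97.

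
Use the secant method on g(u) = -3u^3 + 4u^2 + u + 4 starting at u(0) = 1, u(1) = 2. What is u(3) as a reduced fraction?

470/251

g(1) = 6, g(2) = -2. u(2) = 2 - (-2)·(2 - 1)/((-2) - 6) = 7/4.
g(2) = -2, g(7/4) = 123/64. u(3) = (7/4) - (123/64)·((7/4) - 2)/((123/64) - (-2)) = 470/251.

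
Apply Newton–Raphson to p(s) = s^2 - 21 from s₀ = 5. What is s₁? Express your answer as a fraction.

23/5

p'(s) = 2s.
p(5) = 4, p'(5) = 10, so s₁ = 5 - 4/10 = 23/5.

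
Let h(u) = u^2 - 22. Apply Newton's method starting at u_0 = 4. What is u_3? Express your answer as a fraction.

h'(u) = 2u.
h(4) = -6, h'(4) = 8, so u_1 = 4 - (-6)/8 = 19/4.
h(19/4) = 9/16, h'(19/4) = 19/2, so u_2 = (19/4) - (9/16)/(19/2) = 713/152.
h(713/152) = 81/23104, h'(713/152) = 713/76, so u_3 = (713/152) - (81/23104)/(713/76) = 1016657/216752.

1016657/216752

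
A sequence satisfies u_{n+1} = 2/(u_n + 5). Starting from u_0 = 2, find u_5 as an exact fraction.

u_1 = 2/(2 + 5) = 2/7.
u_2 = 2/(2/7 + 5) = 14/37.
u_3 = 2/(14/37 + 5) = 74/199.
u_4 = 2/(74/199 + 5) = 398/1069.
u_5 = 2/(398/1069 + 5) = 2138/5743.

2138/5743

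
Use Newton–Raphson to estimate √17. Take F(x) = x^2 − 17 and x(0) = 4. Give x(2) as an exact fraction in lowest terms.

F'(x) = 2x.
F(4) = −1, F'(4) = 8, so x(1) = 4 − (−1)/8 = 33/8.
F(33/8) = 1/64, F'(33/8) = 33/4, so x(2) = (33/8) − (1/64)/(33/4) = 2177/528.

2177/528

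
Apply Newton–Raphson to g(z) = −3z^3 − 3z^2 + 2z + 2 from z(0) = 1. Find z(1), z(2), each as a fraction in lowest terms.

z(1) = 11/13, z(2) = 17099/20917

g'(z) = −9z^2 − 6z + 2.
g(1) = −2, g'(1) = −13, so z(1) = 1 − (−2)/(−13) = 11/13.
g(11/13) = −600/2197, g'(11/13) = −1609/169, so z(2) = (11/13) − (−600/2197)/(−1609/169) = 17099/20917.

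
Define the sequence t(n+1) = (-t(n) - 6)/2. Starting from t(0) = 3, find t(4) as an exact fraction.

-27/16

t(1) = (-3 - 6)/2 = -9/2.
t(2) = (-(-9/2) - 6)/2 = -3/4.
t(3) = (-(-3/4) - 6)/2 = -21/8.
t(4) = (-(-21/8) - 6)/2 = -27/16.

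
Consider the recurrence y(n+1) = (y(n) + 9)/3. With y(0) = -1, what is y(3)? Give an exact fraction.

116/27

y(1) = ((-1) + 9)/3 = 8/3.
y(2) = ((8/3) + 9)/3 = 35/9.
y(3) = ((35/9) + 9)/3 = 116/27.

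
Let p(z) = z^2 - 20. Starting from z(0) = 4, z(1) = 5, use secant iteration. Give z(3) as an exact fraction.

76/17

p(4) = -4, p(5) = 5. z(2) = 5 - 5·(5 - 4)/(5 - (-4)) = 40/9.
p(5) = 5, p(40/9) = -20/81. z(3) = (40/9) - (-20/81)·((40/9) - 5)/((-20/81) - 5) = 76/17.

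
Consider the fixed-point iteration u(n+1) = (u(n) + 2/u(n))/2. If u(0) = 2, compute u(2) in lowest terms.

17/12

u(1) = (2 + 2/2)/2 = 3/2.
u(2) = (3/2 + 2/(3/2))/2 = 17/12.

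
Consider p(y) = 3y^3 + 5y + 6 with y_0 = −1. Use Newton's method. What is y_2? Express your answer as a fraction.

p'(y) = 9y^2 + 5.
p(−1) = −2, p'(−1) = 14, so y_1 = (−1) − (−2)/14 = −6/7.
p(−6/7) = −60/343, p'(−6/7) = 569/49, so y_2 = (−6/7) − (−60/343)/(569/49) = −3354/3983.

−3354/3983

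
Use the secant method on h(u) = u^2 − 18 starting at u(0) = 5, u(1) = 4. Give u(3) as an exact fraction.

h(5) = 7, h(4) = −2. u(2) = 4 − (−2)·(4 − 5)/((−2) − 7) = 38/9.
h(4) = −2, h(38/9) = −14/81. u(3) = (38/9) − (−14/81)·((38/9) − 4)/((−14/81) − (−2)) = 157/37.

157/37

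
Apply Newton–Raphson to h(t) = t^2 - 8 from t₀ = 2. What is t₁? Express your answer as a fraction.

3

h'(t) = 2t.
h(2) = -4, h'(2) = 4, so t₁ = 2 - (-4)/4 = 3.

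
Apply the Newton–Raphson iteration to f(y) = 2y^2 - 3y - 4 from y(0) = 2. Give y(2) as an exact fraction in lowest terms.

f'(y) = 4y - 3.
f(2) = -2, f'(2) = 5, so y(1) = 2 - (-2)/5 = 12/5.
f(12/5) = 8/25, f'(12/5) = 33/5, so y(2) = (12/5) - (8/25)/(33/5) = 388/165.

388/165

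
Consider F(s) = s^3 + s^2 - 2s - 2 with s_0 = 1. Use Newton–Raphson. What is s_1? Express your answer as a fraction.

F'(s) = 3s^2 + 2s - 2.
F(1) = -2, F'(1) = 3, so s_1 = 1 - (-2)/3 = 5/3.

5/3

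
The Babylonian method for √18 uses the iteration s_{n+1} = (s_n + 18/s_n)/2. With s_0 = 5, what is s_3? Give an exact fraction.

s_1 = (5 + 18/5)/2 = 43/10.
s_2 = (43/10 + 18/(43/10))/2 = 3649/860.
s_3 = (3649/860 + 18/(3649/860))/2 = 26628001/6276280.

26628001/6276280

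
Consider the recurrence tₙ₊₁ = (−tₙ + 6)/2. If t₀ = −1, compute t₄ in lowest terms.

t₁ = (−(−1) + 6)/2 = 7/2.
t₂ = (−(7/2) + 6)/2 = 5/4.
t₃ = (−(5/4) + 6)/2 = 19/8.
t₄ = (−(19/8) + 6)/2 = 29/16.

29/16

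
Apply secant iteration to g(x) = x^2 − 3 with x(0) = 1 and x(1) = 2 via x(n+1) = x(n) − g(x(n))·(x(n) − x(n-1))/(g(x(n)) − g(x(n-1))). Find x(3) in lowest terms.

19/11

g(1) = −2, g(2) = 1. x(2) = 2 − 1·(2 − 1)/(1 − (−2)) = 5/3.
g(2) = 1, g(5/3) = −2/9. x(3) = (5/3) − (−2/9)·((5/3) − 2)/((−2/9) − 1) = 19/11.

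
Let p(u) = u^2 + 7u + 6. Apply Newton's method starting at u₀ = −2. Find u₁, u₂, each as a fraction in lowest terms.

u₁ = −2/3, u₂ = −50/51

p'(u) = 2u + 7.
p(−2) = −4, p'(−2) = 3, so u₁ = (−2) − (−4)/3 = −2/3.
p(−2/3) = 16/9, p'(−2/3) = 17/3, so u₂ = (−2/3) − (16/9)/(17/3) = −50/51.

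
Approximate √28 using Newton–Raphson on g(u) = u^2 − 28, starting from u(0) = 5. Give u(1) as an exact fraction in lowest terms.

g'(u) = 2u.
g(5) = −3, g'(5) = 10, so u(1) = 5 − (−3)/10 = 53/10.

53/10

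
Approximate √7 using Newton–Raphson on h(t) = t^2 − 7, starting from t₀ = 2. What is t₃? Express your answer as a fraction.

h'(t) = 2t.
h(2) = −3, h'(2) = 4, so t₁ = 2 − (−3)/4 = 11/4.
h(11/4) = 9/16, h'(11/4) = 11/2, so t₂ = (11/4) − (9/16)/(11/2) = 233/88.
h(233/88) = 81/7744, h'(233/88) = 233/44, so t₃ = (233/88) − (81/7744)/(233/44) = 108497/41008.

108497/41008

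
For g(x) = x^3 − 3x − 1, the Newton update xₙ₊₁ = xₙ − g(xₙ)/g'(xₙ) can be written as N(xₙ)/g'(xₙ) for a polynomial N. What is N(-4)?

g'(x) = 3x^2 − 3.
N(x) = x·g'(x) − g(x) = x·(3x^2 − 3) − (x^3 − 3x − 1) = 2x^3 + 1.
N(-4) = −127.

−127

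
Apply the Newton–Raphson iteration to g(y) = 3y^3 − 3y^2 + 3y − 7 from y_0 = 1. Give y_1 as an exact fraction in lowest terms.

g'(y) = 9y^2 − 6y + 3.
g(1) = −4, g'(1) = 6, so y_1 = 1 − (−4)/6 = 5/3.

5/3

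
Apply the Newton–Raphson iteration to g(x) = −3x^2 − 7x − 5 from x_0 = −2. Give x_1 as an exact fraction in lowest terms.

−7/5

g'(x) = −6x − 7.
g(−2) = −3, g'(−2) = 5, so x_1 = (−2) − (−3)/5 = −7/5.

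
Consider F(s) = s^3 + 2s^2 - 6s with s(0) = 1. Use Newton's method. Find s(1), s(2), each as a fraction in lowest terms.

F'(s) = 3s^2 + 4s - 6.
F(1) = -3, F'(1) = 1, so s(1) = 1 - (-3)/1 = 4.
F(4) = 72, F'(4) = 58, so s(2) = 4 - 72/58 = 80/29.

s(1) = 4, s(2) = 80/29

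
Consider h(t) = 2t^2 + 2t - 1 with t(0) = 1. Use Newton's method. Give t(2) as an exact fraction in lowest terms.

h'(t) = 4t + 2.
h(1) = 3, h'(1) = 6, so t(1) = 1 - 3/6 = 1/2.
h(1/2) = 1/2, h'(1/2) = 4, so t(2) = (1/2) - (1/2)/4 = 3/8.

3/8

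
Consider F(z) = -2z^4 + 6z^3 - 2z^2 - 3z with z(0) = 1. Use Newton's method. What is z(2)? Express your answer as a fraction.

F'(z) = -8z^3 + 18z^2 - 4z - 3.
F(1) = -1, F'(1) = 3, so z(1) = 1 - (-1)/3 = 4/3.
F(4/3) = 28/81, F'(4/3) = 127/27, so z(2) = (4/3) - (28/81)/(127/27) = 160/127.

160/127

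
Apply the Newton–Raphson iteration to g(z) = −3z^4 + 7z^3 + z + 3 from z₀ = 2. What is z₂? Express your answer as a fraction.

3473399/1266067

g'(z) = −12z^3 + 21z^2 + 1.
g(2) = 13, g'(2) = −11, so z₁ = 2 − 13/(−11) = 35/11.
g(35/11) = −1109992/14641, g'(35/11) = −230194/1331, so z₂ = (35/11) − (−1109992/14641)/(−230194/1331) = 3473399/1266067.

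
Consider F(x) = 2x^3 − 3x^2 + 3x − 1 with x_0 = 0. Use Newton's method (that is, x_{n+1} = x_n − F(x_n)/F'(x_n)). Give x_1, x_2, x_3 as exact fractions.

F'(x) = 6x^2 − 6x + 3.
F(0) = −1, F'(0) = 3, so x_1 = 0 − (−1)/3 = 1/3.
F(1/3) = −7/27, F'(1/3) = 5/3, so x_2 = (1/3) − (−7/27)/(5/3) = 22/45.
F(22/45) = −1519/91125, F'(22/45) = 1013/675, so x_3 = (22/45) − (−1519/91125)/(1013/675) = 68377/136755.

x_1 = 1/3, x_2 = 22/45, x_3 = 68377/136755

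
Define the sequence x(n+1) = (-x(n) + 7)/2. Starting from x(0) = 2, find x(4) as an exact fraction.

37/16

x(1) = (-2 + 7)/2 = 5/2.
x(2) = (-(5/2) + 7)/2 = 9/4.
x(3) = (-(9/4) + 7)/2 = 19/8.
x(4) = (-(19/8) + 7)/2 = 37/16.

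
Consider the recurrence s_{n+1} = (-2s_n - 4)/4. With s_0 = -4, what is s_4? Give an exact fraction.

-7/8

s_1 = (-2·(-4) - 4)/4 = 1.
s_2 = (-2·1 - 4)/4 = -3/2.
s_3 = (-2·(-3/2) - 4)/4 = -1/4.
s_4 = (-2·(-1/4) - 4)/4 = -7/8.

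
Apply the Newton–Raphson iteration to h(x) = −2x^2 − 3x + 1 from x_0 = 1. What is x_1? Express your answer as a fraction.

3/7

h'(x) = −4x − 3.
h(1) = −4, h'(1) = −7, so x_1 = 1 − (−4)/(−7) = 3/7.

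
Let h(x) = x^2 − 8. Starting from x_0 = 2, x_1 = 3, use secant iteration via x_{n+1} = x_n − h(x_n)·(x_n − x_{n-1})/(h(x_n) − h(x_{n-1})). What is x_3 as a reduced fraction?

h(2) = −4, h(3) = 1. x_2 = 3 − 1·(3 − 2)/(1 − (−4)) = 14/5.
h(3) = 1, h(14/5) = −4/25. x_3 = (14/5) − (−4/25)·((14/5) − 3)/((−4/25) − 1) = 82/29.

82/29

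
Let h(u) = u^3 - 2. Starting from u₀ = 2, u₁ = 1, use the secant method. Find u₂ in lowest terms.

h(2) = 6, h(1) = -1. u₂ = 1 - (-1)·(1 - 2)/((-1) - 6) = 8/7.

8/7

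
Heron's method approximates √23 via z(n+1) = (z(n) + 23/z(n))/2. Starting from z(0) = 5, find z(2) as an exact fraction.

1151/240

z(1) = (5 + 23/5)/2 = 24/5.
z(2) = (24/5 + 23/(24/5))/2 = 1151/240.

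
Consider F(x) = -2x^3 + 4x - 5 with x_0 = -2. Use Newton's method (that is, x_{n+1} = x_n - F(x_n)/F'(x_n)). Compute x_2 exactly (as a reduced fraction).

-60653/33070

F'(x) = -6x^2 + 4.
F(-2) = 3, F'(-2) = -20, so x_1 = (-2) - 3/(-20) = -37/20.
F(-37/20) = 1053/4000, F'(-37/20) = -3307/200, so x_2 = (-37/20) - (1053/4000)/(-3307/200) = -60653/33070.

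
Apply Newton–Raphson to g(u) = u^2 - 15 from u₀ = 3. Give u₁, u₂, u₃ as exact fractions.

u₁ = 4, u₂ = 31/8, u₃ = 1921/496

g'(u) = 2u.
g(3) = -6, g'(3) = 6, so u₁ = 3 - (-6)/6 = 4.
g(4) = 1, g'(4) = 8, so u₂ = 4 - 1/8 = 31/8.
g(31/8) = 1/64, g'(31/8) = 31/4, so u₃ = (31/8) - (1/64)/(31/4) = 1921/496.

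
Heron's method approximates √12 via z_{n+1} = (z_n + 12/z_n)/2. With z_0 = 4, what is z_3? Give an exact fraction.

z_1 = (4 + 12/4)/2 = 7/2.
z_2 = (7/2 + 12/(7/2))/2 = 97/28.
z_3 = (97/28 + 12/(97/28))/2 = 18817/5432.

18817/5432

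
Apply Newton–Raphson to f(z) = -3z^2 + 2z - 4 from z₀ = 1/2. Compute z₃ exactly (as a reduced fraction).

f'(z) = -6z + 2.
f(1/2) = -15/4, f'(1/2) = -1, so z₁ = (1/2) - (-15/4)/(-1) = -13/4.
f(-13/4) = -675/16, f'(-13/4) = 43/2, so z₂ = (-13/4) - (-675/16)/(43/2) = -443/344.
f(-443/344) = -1366875/118336, f'(-443/344) = 1673/172, so z₃ = (-443/344) - (-1366875/118336)/(1673/172) = -115403/1151024.

-115403/1151024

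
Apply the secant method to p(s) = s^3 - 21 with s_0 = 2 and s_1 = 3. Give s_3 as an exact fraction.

p(2) = -13, p(3) = 6. s_2 = 3 - 6·(3 - 2)/(6 - (-13)) = 51/19.
p(3) = 6, p(51/19) = -11388/6859. s_3 = (51/19) - (-11388/6859)·((51/19) - 3)/((-11388/6859) - 6) = 8035/2919.

8035/2919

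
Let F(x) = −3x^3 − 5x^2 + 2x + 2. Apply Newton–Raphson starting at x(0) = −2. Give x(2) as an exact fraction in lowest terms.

F'(x) = −9x^2 − 10x + 2.
F(−2) = 2, F'(−2) = −14, so x(1) = (−2) − 2/(−14) = −13/7.
F(−13/7) = 88/343, F'(−13/7) = −513/49, so x(2) = (−13/7) − (88/343)/(−513/49) = −6581/3591.

−6581/3591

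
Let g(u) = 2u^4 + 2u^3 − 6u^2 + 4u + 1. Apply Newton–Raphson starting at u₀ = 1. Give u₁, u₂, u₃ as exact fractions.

u₁ = 1/2, u₂ = −13/4, u₃ = −59867/21536

g'(u) = 8u^3 + 6u^2 − 12u + 4.
g(1) = 3, g'(1) = 6, so u₁ = 1 − 3/6 = 1/2.
g(1/2) = 15/8, g'(1/2) = 1/2, so u₂ = (1/2) − (15/8)/(1/2) = −13/4.
g(−13/4) = 10125/128, g'(−13/4) = −673/4, so u₃ = (−13/4) − (10125/128)/(−673/4) = −59867/21536.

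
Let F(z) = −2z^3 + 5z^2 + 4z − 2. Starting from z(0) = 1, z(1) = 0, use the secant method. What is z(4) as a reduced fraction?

1955492/5429737

F(1) = 5, F(0) = −2. z(2) = 0 − (−2)·(0 − 1)/((−2) − 5) = 2/7.
F(0) = −2, F(2/7) = −170/343. z(3) = (2/7) − (−170/343)·((2/7) − 0)/((−170/343) − (−2)) = 49/129.
F(2/7) = −170/343, F(49/129) = 281605/2146689. z(4) = (49/129) − (281605/2146689)·((49/129) − (2/7))/((281605/2146689) − (−170/343)) = 1955492/5429737.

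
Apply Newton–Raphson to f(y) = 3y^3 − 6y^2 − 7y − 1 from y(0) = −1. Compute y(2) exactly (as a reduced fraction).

f'(y) = 9y^2 − 12y − 7.
f(−1) = −3, f'(−1) = 14, so y(1) = (−1) − (−3)/14 = −11/14.
f(−11/14) = −1809/2744, f'(−11/14) = 1565/196, so y(2) = (−11/14) − (−1809/2744)/(1565/196) = −7703/10955.

−7703/10955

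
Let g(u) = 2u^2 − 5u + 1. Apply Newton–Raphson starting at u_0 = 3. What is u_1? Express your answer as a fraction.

g'(u) = 4u − 5.
g(3) = 4, g'(3) = 7, so u_1 = 3 − 4/7 = 17/7.

17/7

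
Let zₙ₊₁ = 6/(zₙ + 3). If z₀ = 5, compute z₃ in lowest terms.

z₁ = 6/(5 + 3) = 3/4.
z₂ = 6/(3/4 + 3) = 8/5.
z₃ = 6/(8/5 + 3) = 30/23.

30/23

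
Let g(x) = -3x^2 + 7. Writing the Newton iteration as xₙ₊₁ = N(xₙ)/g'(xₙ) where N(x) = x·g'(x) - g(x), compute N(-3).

g'(x) = -6x.
N(x) = x·g'(x) - g(x) = x·(-6x) - (-3x^2 + 7) = -3x^2 - 7.
N(-3) = -34.

-34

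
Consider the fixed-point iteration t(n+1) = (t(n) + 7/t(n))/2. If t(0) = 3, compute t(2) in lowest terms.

127/48

t(1) = (3 + 7/3)/2 = 8/3.
t(2) = (8/3 + 7/(8/3))/2 = 127/48.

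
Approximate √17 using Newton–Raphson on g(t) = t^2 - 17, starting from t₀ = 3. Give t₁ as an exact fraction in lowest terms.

13/3

g'(t) = 2t.
g(3) = -8, g'(3) = 6, so t₁ = 3 - (-8)/6 = 13/3.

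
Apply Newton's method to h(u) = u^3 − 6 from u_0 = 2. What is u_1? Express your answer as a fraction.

h'(u) = 3u^2.
h(2) = 2, h'(2) = 12, so u_1 = 2 − 2/12 = 11/6.

11/6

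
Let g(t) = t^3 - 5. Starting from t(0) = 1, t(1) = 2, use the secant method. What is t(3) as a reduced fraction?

265/157

g(1) = -4, g(2) = 3. t(2) = 2 - 3·(2 - 1)/(3 - (-4)) = 11/7.
g(2) = 3, g(11/7) = -384/343. t(3) = (11/7) - (-384/343)·((11/7) - 2)/((-384/343) - 3) = 265/157.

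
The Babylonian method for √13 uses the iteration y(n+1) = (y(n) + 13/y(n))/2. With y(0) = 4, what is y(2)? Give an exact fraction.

y(1) = (4 + 13/4)/2 = 29/8.
y(2) = (29/8 + 13/(29/8))/2 = 1673/464.

1673/464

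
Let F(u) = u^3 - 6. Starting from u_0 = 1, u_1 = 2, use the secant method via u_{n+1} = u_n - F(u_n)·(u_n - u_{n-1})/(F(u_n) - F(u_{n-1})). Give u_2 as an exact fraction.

12/7

F(1) = -5, F(2) = 2. u_2 = 2 - 2·(2 - 1)/(2 - (-5)) = 12/7.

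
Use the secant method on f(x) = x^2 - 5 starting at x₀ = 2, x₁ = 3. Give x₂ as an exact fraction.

11/5

f(2) = -1, f(3) = 4. x₂ = 3 - 4·(3 - 2)/(4 - (-1)) = 11/5.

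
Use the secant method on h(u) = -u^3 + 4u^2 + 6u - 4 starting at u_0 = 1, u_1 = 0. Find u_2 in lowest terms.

4/9

h(1) = 5, h(0) = -4. u_2 = 0 - (-4)·(0 - 1)/((-4) - 5) = 4/9.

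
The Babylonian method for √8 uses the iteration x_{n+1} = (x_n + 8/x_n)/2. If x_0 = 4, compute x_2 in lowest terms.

x_1 = (4 + 8/4)/2 = 3.
x_2 = (3 + 8/3)/2 = 17/6.

17/6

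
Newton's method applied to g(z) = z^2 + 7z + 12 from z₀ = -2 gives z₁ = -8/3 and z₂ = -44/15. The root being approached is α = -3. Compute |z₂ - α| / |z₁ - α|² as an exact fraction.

z₁ - α = -8/3 - (-3) = -8/3 + 3 = 1/3, so |z₁ - α| = 1/3.
z₂ - α = -44/15 - (-3) = -44/15 + 3 = 1/15, so |z₂ - α| = 1/15.
|z₁ - α|² = 1/9.
Ratio = (1/15) / (1/9) = 3/5.

3/5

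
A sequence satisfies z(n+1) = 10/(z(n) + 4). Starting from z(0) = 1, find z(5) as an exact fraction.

490/281

z(1) = 10/(1 + 4) = 2.
z(2) = 10/(2 + 4) = 5/3.
z(3) = 10/(5/3 + 4) = 30/17.
z(4) = 10/(30/17 + 4) = 85/49.
z(5) = 10/(85/49 + 4) = 490/281.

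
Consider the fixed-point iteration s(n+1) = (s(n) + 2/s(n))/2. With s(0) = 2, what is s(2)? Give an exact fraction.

s(1) = (2 + 2/2)/2 = 3/2.
s(2) = (3/2 + 2/(3/2))/2 = 17/12.

17/12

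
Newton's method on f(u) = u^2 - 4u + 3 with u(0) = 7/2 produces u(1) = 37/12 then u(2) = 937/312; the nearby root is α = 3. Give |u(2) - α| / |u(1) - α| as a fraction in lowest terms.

1/26

u(1) - α = 37/12 - 3 = 1/12, so |u(1) - α| = 1/12.
u(2) - α = 937/312 - 3 = 1/312, so |u(2) - α| = 1/312.
Ratio = (1/312) / (1/12) = 1/26.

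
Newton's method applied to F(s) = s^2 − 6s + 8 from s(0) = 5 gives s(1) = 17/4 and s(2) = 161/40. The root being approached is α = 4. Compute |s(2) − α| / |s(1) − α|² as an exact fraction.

s(1) − α = 17/4 − 4 = 1/4, so |s(1) − α| = 1/4.
s(2) − α = 161/40 − 4 = 1/40, so |s(2) − α| = 1/40.
|s(1) − α|² = 1/16.
Ratio = (1/40) / (1/16) = 2/5.

2/5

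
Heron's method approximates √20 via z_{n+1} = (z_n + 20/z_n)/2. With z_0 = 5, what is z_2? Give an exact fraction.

z_1 = (5 + 20/5)/2 = 9/2.
z_2 = (9/2 + 20/(9/2))/2 = 161/36.

161/36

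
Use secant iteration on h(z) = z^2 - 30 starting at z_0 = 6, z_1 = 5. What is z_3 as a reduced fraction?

h(6) = 6, h(5) = -5. z_2 = 5 - (-5)·(5 - 6)/((-5) - 6) = 60/11.
h(5) = -5, h(60/11) = -30/121. z_3 = (60/11) - (-30/121)·((60/11) - 5)/((-30/121) - (-5)) = 126/23.

126/23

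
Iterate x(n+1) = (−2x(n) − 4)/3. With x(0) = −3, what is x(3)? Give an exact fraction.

−4/27

x(1) = (−2·(−3) − 4)/3 = 2/3.
x(2) = (−2·(2/3) − 4)/3 = −16/9.
x(3) = (−2·(−16/9) − 4)/3 = −4/27.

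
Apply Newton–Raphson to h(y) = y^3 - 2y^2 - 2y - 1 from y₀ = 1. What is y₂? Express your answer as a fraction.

-19/9

h'(y) = 3y^2 - 4y - 2.
h(1) = -4, h'(1) = -3, so y₁ = 1 - (-4)/(-3) = -1/3.
h(-1/3) = -16/27, h'(-1/3) = -1/3, so y₂ = (-1/3) - (-16/27)/(-1/3) = -19/9.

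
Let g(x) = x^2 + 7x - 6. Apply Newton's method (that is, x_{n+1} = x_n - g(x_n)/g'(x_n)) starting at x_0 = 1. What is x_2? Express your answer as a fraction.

535/693

g'(x) = 2x + 7.
g(1) = 2, g'(1) = 9, so x_1 = 1 - 2/9 = 7/9.
g(7/9) = 4/81, g'(7/9) = 77/9, so x_2 = (7/9) - (4/81)/(77/9) = 535/693.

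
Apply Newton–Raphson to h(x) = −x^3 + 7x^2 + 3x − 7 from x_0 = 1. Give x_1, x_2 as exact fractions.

h'(x) = −3x^2 + 14x + 3.
h(1) = 2, h'(1) = 14, so x_1 = 1 − 2/14 = 6/7.
h(6/7) = 29/343, h'(6/7) = 627/49, so x_2 = (6/7) − (29/343)/(627/49) = 3733/4389.

x_1 = 6/7, x_2 = 3733/4389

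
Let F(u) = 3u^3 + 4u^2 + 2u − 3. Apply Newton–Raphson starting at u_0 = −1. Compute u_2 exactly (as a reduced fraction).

F'(u) = 9u^2 + 8u + 2.
F(−1) = −4, F'(−1) = 3, so u_1 = (−1) − (−4)/3 = 1/3.
F(1/3) = −16/9, F'(1/3) = 17/3, so u_2 = (1/3) − (−16/9)/(17/3) = 11/17.

11/17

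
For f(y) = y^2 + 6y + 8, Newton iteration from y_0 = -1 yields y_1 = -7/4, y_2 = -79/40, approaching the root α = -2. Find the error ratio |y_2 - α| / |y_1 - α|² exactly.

2/5

y_1 - α = -7/4 - (-2) = -7/4 + 2 = 1/4, so |y_1 - α| = 1/4.
y_2 - α = -79/40 - (-2) = -79/40 + 2 = 1/40, so |y_2 - α| = 1/40.
|y_1 - α|² = 1/16.
Ratio = (1/40) / (1/16) = 2/5.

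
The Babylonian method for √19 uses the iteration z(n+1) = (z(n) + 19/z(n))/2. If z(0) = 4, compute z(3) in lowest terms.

z(1) = (4 + 19/4)/2 = 35/8.
z(2) = (35/8 + 19/(35/8))/2 = 2441/560.
z(3) = (2441/560 + 19/(2441/560))/2 = 11916881/2733920.

11916881/2733920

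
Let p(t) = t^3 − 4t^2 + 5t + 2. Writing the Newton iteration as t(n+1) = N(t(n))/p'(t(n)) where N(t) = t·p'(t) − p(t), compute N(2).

p'(t) = 3t^2 − 8t + 5.
N(t) = t·p'(t) − p(t) = t·(3t^2 − 8t + 5) − (t^3 − 4t^2 + 5t + 2) = 2t^3 − 4t^2 − 2.
N(2) = −2.

−2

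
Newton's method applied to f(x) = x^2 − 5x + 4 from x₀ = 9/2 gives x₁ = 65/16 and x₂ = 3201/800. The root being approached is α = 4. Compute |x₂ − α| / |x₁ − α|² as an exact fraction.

x₁ − α = 65/16 − 4 = 1/16, so |x₁ − α| = 1/16.
x₂ − α = 3201/800 − 4 = 1/800, so |x₂ − α| = 1/800.
|x₁ − α|² = 1/256.
Ratio = (1/800) / (1/256) = 8/25.

8/25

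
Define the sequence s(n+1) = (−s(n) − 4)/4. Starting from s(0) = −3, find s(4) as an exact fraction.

s(1) = (−(−3) − 4)/4 = −1/4.
s(2) = (−(−1/4) − 4)/4 = −15/16.
s(3) = (−(−15/16) − 4)/4 = −49/64.
s(4) = (−(−49/64) − 4)/4 = −207/256.

−207/256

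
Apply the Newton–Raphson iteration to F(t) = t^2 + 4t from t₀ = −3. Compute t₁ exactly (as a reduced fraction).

F'(t) = 2t + 4.
F(−3) = −3, F'(−3) = −2, so t₁ = (−3) − (−3)/(−2) = −9/2.

−9/2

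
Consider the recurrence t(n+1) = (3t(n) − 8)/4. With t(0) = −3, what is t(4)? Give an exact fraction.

t(1) = (3·(−3) − 8)/4 = −17/4.
t(2) = (3·(−17/4) − 8)/4 = −83/16.
t(3) = (3·(−83/16) − 8)/4 = −377/64.
t(4) = (3·(−377/64) − 8)/4 = −1643/256.

−1643/256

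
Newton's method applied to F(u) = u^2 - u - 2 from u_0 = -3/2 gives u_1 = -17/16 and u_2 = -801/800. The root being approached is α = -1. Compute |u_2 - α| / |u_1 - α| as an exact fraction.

u_1 - α = -17/16 - (-1) = -17/16 + 1 = -1/16, so |u_1 - α| = 1/16.
u_2 - α = -801/800 - (-1) = -801/800 + 1 = -1/800, so |u_2 - α| = 1/800.
Ratio = (1/800) / (1/16) = 1/50.

1/50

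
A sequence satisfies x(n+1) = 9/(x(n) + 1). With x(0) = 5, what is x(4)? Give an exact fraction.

207/68

x(1) = 9/(5 + 1) = 3/2.
x(2) = 9/(3/2 + 1) = 18/5.
x(3) = 9/(18/5 + 1) = 45/23.
x(4) = 9/(45/23 + 1) = 207/68.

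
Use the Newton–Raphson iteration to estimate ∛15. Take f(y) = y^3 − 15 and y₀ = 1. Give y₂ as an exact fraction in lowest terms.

f'(y) = 3y^2.
f(1) = −14, f'(1) = 3, so y₁ = 1 − (−14)/3 = 17/3.
f(17/3) = 4508/27, f'(17/3) = 289/3, so y₂ = (17/3) − (4508/27)/(289/3) = 10231/2601.

10231/2601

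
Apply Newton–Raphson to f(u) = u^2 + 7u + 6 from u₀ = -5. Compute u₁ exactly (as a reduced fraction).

f'(u) = 2u + 7.
f(-5) = -4, f'(-5) = -3, so u₁ = (-5) - (-4)/(-3) = -19/3.

-19/3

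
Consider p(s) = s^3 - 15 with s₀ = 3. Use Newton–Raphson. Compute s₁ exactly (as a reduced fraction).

23/9

p'(s) = 3s^2.
p(3) = 12, p'(3) = 27, so s₁ = 3 - 12/27 = 23/9.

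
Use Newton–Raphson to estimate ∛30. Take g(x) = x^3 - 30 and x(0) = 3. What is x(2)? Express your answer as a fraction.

32887/10584

g'(x) = 3x^2.
g(3) = -3, g'(3) = 27, so x(1) = 3 - (-3)/27 = 28/9.
g(28/9) = 82/729, g'(28/9) = 784/27, so x(2) = (28/9) - (82/729)/(784/27) = 32887/10584.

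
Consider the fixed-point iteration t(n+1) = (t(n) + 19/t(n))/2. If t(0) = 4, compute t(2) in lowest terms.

2441/560

t(1) = (4 + 19/4)/2 = 35/8.
t(2) = (35/8 + 19/(35/8))/2 = 2441/560.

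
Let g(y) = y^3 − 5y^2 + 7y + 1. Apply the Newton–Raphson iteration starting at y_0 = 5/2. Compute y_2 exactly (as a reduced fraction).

g'(y) = 3y^2 − 10y + 7.
g(5/2) = 23/8, g'(5/2) = 3/4, so y_1 = (5/2) − (23/8)/(3/4) = −4/3.
g(−4/3) = −529/27, g'(−4/3) = 77/3, so y_2 = (−4/3) − (−529/27)/(77/3) = −395/693.

−395/693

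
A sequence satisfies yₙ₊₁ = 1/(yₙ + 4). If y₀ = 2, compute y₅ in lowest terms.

y₁ = 1/(2 + 4) = 1/6.
y₂ = 1/(1/6 + 4) = 6/25.
y₃ = 1/(6/25 + 4) = 25/106.
y₄ = 1/(25/106 + 4) = 106/449.
y₅ = 1/(106/449 + 4) = 449/1902.

449/1902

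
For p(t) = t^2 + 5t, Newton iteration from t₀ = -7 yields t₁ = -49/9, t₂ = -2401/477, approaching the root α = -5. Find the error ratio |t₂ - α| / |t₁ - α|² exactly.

t₁ - α = -49/9 - (-5) = -49/9 + 5 = -4/9, so |t₁ - α| = 4/9.
t₂ - α = -2401/477 - (-5) = -2401/477 + 5 = -16/477, so |t₂ - α| = 16/477.
|t₁ - α|² = 16/81.
Ratio = (16/477) / (16/81) = 9/53.

9/53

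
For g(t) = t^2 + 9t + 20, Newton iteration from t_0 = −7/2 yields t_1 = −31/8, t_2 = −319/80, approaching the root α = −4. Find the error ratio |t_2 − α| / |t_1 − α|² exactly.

4/5

t_1 − α = −31/8 − (−4) = −31/8 + 4 = 1/8, so |t_1 − α| = 1/8.
t_2 − α = −319/80 − (−4) = −319/80 + 4 = 1/80, so |t_2 − α| = 1/80.
|t_1 − α|² = 1/64.
Ratio = (1/80) / (1/64) = 4/5.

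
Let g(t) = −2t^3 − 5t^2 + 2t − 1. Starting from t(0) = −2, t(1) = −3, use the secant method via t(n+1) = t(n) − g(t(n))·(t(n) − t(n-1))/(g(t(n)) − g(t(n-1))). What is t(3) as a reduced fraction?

g(−2) = −9, g(−3) = 2. t(2) = (−3) − 2·((−3) − (−2))/(2 − (−9)) = −31/11.
g(−3) = 2, g(−31/11) = −2106/1331. t(3) = (−31/11) − (−2106/1331)·((−31/11) − (−3))/((−2106/1331) − 2) = −3455/1192.

−3455/1192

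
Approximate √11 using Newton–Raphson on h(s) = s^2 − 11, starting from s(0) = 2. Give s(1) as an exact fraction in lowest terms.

h'(s) = 2s.
h(2) = −7, h'(2) = 4, so s(1) = 2 − (−7)/4 = 15/4.

15/4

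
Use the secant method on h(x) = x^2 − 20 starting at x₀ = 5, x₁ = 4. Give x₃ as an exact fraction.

h(5) = 5, h(4) = −4. x₂ = 4 − (−4)·(4 − 5)/((−4) − 5) = 40/9.
h(4) = −4, h(40/9) = −20/81. x₃ = (40/9) − (−20/81)·((40/9) − 4)/((−20/81) − (−4)) = 85/19.

85/19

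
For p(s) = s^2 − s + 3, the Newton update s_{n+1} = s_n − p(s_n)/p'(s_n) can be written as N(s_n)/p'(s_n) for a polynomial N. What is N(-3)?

6

p'(s) = 2s − 1.
N(s) = s·p'(s) − p(s) = s·(2s − 1) − (s^2 − s + 3) = s^2 − 3.
N(-3) = 6.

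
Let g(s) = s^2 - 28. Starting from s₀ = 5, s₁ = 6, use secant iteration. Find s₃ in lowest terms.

164/31

g(5) = -3, g(6) = 8. s₂ = 6 - 8·(6 - 5)/(8 - (-3)) = 58/11.
g(6) = 8, g(58/11) = -24/121. s₃ = (58/11) - (-24/121)·((58/11) - 6)/((-24/121) - 8) = 164/31.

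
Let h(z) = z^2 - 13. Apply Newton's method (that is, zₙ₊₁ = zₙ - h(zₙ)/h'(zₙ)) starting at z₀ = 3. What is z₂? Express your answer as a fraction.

119/33

h'(z) = 2z.
h(3) = -4, h'(3) = 6, so z₁ = 3 - (-4)/6 = 11/3.
h(11/3) = 4/9, h'(11/3) = 22/3, so z₂ = (11/3) - (4/9)/(22/3) = 119/33.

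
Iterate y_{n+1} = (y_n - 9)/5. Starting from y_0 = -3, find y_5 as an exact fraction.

y_1 = ((-3) - 9)/5 = -12/5.
y_2 = ((-12/5) - 9)/5 = -57/25.
y_3 = ((-57/25) - 9)/5 = -282/125.
y_4 = ((-282/125) - 9)/5 = -1407/625.
y_5 = ((-1407/625) - 9)/5 = -7032/3125.

-7032/3125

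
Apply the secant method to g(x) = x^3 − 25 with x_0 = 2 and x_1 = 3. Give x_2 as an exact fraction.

55/19

g(2) = −17, g(3) = 2. x_2 = 3 − 2·(3 − 2)/(2 − (−17)) = 55/19.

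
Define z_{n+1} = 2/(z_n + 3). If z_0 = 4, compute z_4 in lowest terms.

166/295

z_1 = 2/(4 + 3) = 2/7.
z_2 = 2/(2/7 + 3) = 14/23.
z_3 = 2/(14/23 + 3) = 46/83.
z_4 = 2/(46/83 + 3) = 166/295.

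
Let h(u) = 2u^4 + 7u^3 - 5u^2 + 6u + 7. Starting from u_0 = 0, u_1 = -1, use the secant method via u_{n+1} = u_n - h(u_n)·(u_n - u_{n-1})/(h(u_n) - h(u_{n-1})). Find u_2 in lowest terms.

-7/16

h(0) = 7, h(-1) = -9. u_2 = (-1) - (-9)·((-1) - 0)/((-9) - 7) = -7/16.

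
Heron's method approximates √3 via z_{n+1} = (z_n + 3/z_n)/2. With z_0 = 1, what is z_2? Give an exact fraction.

z_1 = (1 + 3/1)/2 = 2.
z_2 = (2 + 3/2)/2 = 7/4.

7/4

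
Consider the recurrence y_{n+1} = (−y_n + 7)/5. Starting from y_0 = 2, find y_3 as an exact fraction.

y_1 = (−2 + 7)/5 = 1.
y_2 = (−1 + 7)/5 = 6/5.
y_3 = (−(6/5) + 7)/5 = 29/25.

29/25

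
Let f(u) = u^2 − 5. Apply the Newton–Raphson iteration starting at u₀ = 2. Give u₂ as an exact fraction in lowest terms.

f'(u) = 2u.
f(2) = −1, f'(2) = 4, so u₁ = 2 − (−1)/4 = 9/4.
f(9/4) = 1/16, f'(9/4) = 9/2, so u₂ = (9/4) − (1/16)/(9/2) = 161/72.

161/72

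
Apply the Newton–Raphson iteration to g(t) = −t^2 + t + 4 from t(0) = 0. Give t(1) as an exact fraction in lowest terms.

−4

g'(t) = −2t + 1.
g(0) = 4, g'(0) = 1, so t(1) = 0 − 4/1 = −4.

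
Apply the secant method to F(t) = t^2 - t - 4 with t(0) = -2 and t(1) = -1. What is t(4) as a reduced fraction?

F(-2) = 2, F(-1) = -2. t(2) = (-1) - (-2)·((-1) - (-2))/((-2) - 2) = -3/2.
F(-1) = -2, F(-3/2) = -1/4. t(3) = (-3/2) - (-1/4)·((-3/2) - (-1))/((-1/4) - (-2)) = -11/7.
F(-3/2) = -1/4, F(-11/7) = 2/49. t(4) = (-11/7) - (2/49)·((-11/7) - (-3/2))/((2/49) - (-1/4)) = -89/57.

-89/57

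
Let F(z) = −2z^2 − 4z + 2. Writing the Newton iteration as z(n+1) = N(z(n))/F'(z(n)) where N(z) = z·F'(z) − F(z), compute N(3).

F'(z) = −4z − 4.
N(z) = z·F'(z) − F(z) = z·(−4z − 4) − (−2z^2 − 4z + 2) = −2z^2 − 2.
N(3) = −20.

−20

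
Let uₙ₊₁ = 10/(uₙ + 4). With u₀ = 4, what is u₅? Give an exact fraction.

1765/1016

u₁ = 10/(4 + 4) = 5/4.
u₂ = 10/(5/4 + 4) = 40/21.
u₃ = 10/(40/21 + 4) = 105/62.
u₄ = 10/(105/62 + 4) = 620/353.
u₅ = 10/(620/353 + 4) = 1765/1016.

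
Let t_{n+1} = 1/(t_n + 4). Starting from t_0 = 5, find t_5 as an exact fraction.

665/2817

t_1 = 1/(5 + 4) = 1/9.
t_2 = 1/(1/9 + 4) = 9/37.
t_3 = 1/(9/37 + 4) = 37/157.
t_4 = 1/(37/157 + 4) = 157/665.
t_5 = 1/(157/665 + 4) = 665/2817.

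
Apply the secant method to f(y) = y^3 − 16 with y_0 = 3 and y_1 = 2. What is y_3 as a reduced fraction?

f(3) = 11, f(2) = −8. y_2 = 2 − (−8)·(2 − 3)/((−8) − 11) = 46/19.
f(2) = −8, f(46/19) = −12408/6859. y_3 = (46/19) − (−12408/6859)·((46/19) − 2)/((−12408/6859) − (−8)) = 3376/1327.

3376/1327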